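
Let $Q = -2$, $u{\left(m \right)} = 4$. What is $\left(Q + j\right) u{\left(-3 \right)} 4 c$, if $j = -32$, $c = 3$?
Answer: $-1632$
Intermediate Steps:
$\left(Q + j\right) u{\left(-3 \right)} 4 c = \left(-2 - 32\right) 4 \cdot 4 \cdot 3 = - 34 \cdot 16 \cdot 3 = \left(-34\right) 48 = -1632$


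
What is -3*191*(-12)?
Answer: 6876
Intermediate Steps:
-3*191*(-12) = -573*(-12) = 6876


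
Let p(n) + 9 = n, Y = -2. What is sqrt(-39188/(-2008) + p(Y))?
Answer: 15*sqrt(9538)/502 ≈ 2.9182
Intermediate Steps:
p(n) = -9 + n
sqrt(-39188/(-2008) + p(Y)) = sqrt(-39188/(-2008) + (-9 - 2)) = sqrt(-39188*(-1/2008) - 11) = sqrt(9797/502 - 11) = sqrt(4275/502) = 15*sqrt(9538)/502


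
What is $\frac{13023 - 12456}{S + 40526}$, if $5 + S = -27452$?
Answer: $\frac{81}{1867} \approx 0.043385$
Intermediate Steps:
$S = -27457$ ($S = -5 - 27452 = -27457$)
$\frac{13023 - 12456}{S + 40526} = \frac{13023 - 12456}{-27457 + 40526} = \frac{567}{13069} = 567 \cdot \frac{1}{13069} = \frac{81}{1867}$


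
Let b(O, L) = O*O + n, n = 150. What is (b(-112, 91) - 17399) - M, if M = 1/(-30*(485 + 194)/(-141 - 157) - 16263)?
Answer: -11353174261/2413002 ≈ -4705.0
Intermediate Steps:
b(O, L) = 150 + O² (b(O, L) = O*O + 150 = O² + 150 = 150 + O²)
M = -149/2413002 (M = 1/(-20370/(-298) - 16263) = 1/(-20370*(-1)/298 - 16263) = 1/(-30*(-679/298) - 16263) = 1/(10185/149 - 16263) = 1/(-2413002/149) = -149/2413002 ≈ -6.1749e-5)
(b(-112, 91) - 17399) - M = ((150 + (-112)²) - 17399) - 1*(-149/2413002) = ((150 + 12544) - 17399) + 149/2413002 = (12694 - 17399) + 149/2413002 = -4705 + 149/2413002 = -11353174261/2413002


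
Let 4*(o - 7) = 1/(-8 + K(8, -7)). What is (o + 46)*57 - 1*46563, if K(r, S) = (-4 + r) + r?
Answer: -696615/16 ≈ -43538.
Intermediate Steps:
K(r, S) = -4 + 2*r
o = 113/16 (o = 7 + 1/(4*(-8 + (-4 + 2*8))) = 7 + 1/(4*(-8 + (-4 + 16))) = 7 + 1/(4*(-8 + 12)) = 7 + (¼)/4 = 7 + (¼)*(¼) = 7 + 1/16 = 113/16 ≈ 7.0625)
(o + 46)*57 - 1*46563 = (113/16 + 46)*57 - 1*46563 = (849/16)*57 - 46563 = 48393/16 - 46563 = -696615/16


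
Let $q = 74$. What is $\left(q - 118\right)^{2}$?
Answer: $1936$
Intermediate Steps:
$\left(q - 118\right)^{2} = \left(74 - 118\right)^{2} = \left(-44\right)^{2} = 1936$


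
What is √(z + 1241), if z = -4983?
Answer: I*√3742 ≈ 61.172*I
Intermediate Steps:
√(z + 1241) = √(-4983 + 1241) = √(-3742) = I*√3742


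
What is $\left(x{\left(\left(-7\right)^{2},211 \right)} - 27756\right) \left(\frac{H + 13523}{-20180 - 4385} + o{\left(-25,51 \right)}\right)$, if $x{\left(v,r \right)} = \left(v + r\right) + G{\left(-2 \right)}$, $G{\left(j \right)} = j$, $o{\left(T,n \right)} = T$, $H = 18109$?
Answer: $\frac{17757025986}{24565} \approx 7.2286 \cdot 10^{5}$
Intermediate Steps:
$x{\left(v,r \right)} = -2 + r + v$ ($x{\left(v,r \right)} = \left(v + r\right) - 2 = \left(r + v\right) - 2 = -2 + r + v$)
$\left(x{\left(\left(-7\right)^{2},211 \right)} - 27756\right) \left(\frac{H + 13523}{-20180 - 4385} + o{\left(-25,51 \right)}\right) = \left(\left(-2 + 211 + \left(-7\right)^{2}\right) - 27756\right) \left(\frac{18109 + 13523}{-20180 - 4385} - 25\right) = \left(\left(-2 + 211 + 49\right) - 27756\right) \left(\frac{31632}{-24565} - 25\right) = \left(258 - 27756\right) \left(31632 \left(- \frac{1}{24565}\right) - 25\right) = - 27498 \left(- \frac{31632}{24565} - 25\right) = \left(-27498\right) \left(- \frac{645757}{24565}\right) = \frac{17757025986}{24565}$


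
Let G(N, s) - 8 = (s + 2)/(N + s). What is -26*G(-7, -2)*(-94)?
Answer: 19552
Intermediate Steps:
G(N, s) = 8 + (2 + s)/(N + s) (G(N, s) = 8 + (s + 2)/(N + s) = 8 + (2 + s)/(N + s))
-26*G(-7, -2)*(-94) = -26*(2 + 8*(-7) + 9*(-2))/(-7 - 2)*(-94) = -26*(2 - 56 - 18)/(-9)*(-94) = -(-26)*(-72)/9*(-94) = -26*8*(-94) = -208*(-94) = 19552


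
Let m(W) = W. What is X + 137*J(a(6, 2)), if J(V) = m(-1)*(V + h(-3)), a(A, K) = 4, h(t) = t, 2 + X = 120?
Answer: -19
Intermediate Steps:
X = 118 (X = -2 + 120 = 118)
J(V) = 3 - V (J(V) = -(V - 3) = -(-3 + V) = 3 - V)
X + 137*J(a(6, 2)) = 118 + 137*(3 - 1*4) = 118 + 137*(3 - 4) = 118 + 137*(-1) = 118 - 137 = -19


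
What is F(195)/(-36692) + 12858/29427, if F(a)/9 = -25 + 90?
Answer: 151523647/359911828 ≈ 0.42100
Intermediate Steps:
F(a) = 585 (F(a) = 9*(-25 + 90) = 9*65 = 585)
F(195)/(-36692) + 12858/29427 = 585/(-36692) + 12858/29427 = 585*(-1/36692) + 12858*(1/29427) = -585/36692 + 4286/9809 = 151523647/359911828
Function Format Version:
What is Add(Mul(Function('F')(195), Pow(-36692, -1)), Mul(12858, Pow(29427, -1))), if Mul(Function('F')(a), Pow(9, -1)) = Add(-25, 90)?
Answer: Rational(151523647, 359911828) ≈ 0.42100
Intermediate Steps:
Function('F')(a) = 585 (Function('F')(a) = Mul(9, Add(-25, 90)) = Mul(9, 65) = 585)
Add(Mul(Function('F')(195), Pow(-36692, -1)), Mul(12858, Pow(29427, -1))) = Add(Mul(585, Pow(-36692, -1)), Mul(12858, Pow(29427, -1))) = Add(Mul(585, Rational(-1, 36692)), Mul(12858, Rational(1, 29427))) = Add(Rational(-585, 36692), Rational(4286, 9809)) = Rational(151523647, 359911828)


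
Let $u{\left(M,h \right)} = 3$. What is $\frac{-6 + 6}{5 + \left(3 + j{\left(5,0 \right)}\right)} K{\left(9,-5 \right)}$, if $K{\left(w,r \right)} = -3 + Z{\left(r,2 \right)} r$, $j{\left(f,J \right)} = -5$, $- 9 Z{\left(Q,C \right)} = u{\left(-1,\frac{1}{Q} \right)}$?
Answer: $0$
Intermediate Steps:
$Z{\left(Q,C \right)} = - \frac{1}{3}$ ($Z{\left(Q,C \right)} = \left(- \frac{1}{9}\right) 3 = - \frac{1}{3}$)
$K{\left(w,r \right)} = -3 - \frac{r}{3}$
$\frac{-6 + 6}{5 + \left(3 + j{\left(5,0 \right)}\right)} K{\left(9,-5 \right)} = \frac{-6 + 6}{5 + \left(3 - 5\right)} \left(-3 - - \frac{5}{3}\right) = \frac{0}{5 - 2} \left(-3 + \frac{5}{3}\right) = \frac{0}{3} \left(- \frac{4}{3}\right) = 0 \cdot \frac{1}{3} \left(- \frac{4}{3}\right) = 0 \left(- \frac{4}{3}\right) = 0$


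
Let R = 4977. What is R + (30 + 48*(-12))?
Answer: 4431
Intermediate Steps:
R + (30 + 48*(-12)) = 4977 + (30 + 48*(-12)) = 4977 + (30 - 576) = 4977 - 546 = 4431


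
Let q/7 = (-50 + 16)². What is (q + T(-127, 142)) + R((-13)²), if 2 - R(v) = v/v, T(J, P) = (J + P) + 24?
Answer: 8132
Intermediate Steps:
T(J, P) = 24 + J + P
R(v) = 1 (R(v) = 2 - v/v = 2 - 1*1 = 2 - 1 = 1)
q = 8092 (q = 7*(-50 + 16)² = 7*(-34)² = 7*1156 = 8092)
(q + T(-127, 142)) + R((-13)²) = (8092 + (24 - 127 + 142)) + 1 = (8092 + 39) + 1 = 8131 + 1 = 8132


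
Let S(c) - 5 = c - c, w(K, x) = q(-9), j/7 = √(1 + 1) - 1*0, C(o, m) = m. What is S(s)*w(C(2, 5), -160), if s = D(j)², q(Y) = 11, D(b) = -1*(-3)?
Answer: 55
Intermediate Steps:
j = 7*√2 (j = 7*(√(1 + 1) - 1*0) = 7*(√2 + 0) = 7*√2 ≈ 9.8995)
D(b) = 3
w(K, x) = 11
s = 9 (s = 3² = 9)
S(c) = 5 (S(c) = 5 + (c - c) = 5 + 0 = 5)
S(s)*w(C(2, 5), -160) = 5*11 = 55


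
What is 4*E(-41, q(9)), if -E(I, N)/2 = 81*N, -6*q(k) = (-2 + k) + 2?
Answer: 972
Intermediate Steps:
q(k) = -k/6 (q(k) = -((-2 + k) + 2)/6 = -k/6)
E(I, N) = -162*N
4*E(-41, q(9)) = 4*(-(-27)*9) = 4*(-162*(-3/2)) = 4*243 = 972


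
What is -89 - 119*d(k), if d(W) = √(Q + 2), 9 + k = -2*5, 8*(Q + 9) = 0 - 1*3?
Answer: -89 - 119*I*√118/4 ≈ -89.0 - 323.17*I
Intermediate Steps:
Q = -75/8 (Q = -9 + (0 - 1*3)/8 = -9 + (0 - 3)/8 = -9 + (⅛)*(-3) = -9 - 3/8 = -75/8 ≈ -9.3750)
k = -19 (k = -9 - 2*5 = -9 - 10 = -19)
d(W) = I*√118/4 (d(W) = √(-75/8 + 2) = √(-59/8) = I*√118/4)
-89 - 119*d(k) = -89 - 119*I*√118/4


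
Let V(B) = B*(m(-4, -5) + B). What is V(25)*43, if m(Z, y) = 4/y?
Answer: 26015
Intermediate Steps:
V(B) = B*(-4/5 + B) (V(B) = B*(4/(-5) + B) = B*(4*(-1/5) + B) = B*(-4/5 + B))
V(25)*43 = ((1/5)*25*(-4 + 5*25))*43 = ((1/5)*25*(-4 + 125))*43 = ((1/5)*25*121)*43 = 605*43 = 26015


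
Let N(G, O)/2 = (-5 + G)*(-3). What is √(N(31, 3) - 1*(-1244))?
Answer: 8*√17 ≈ 32.985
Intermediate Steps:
N(G, O) = 30 - 6*G (N(G, O) = 2*((-5 + G)*(-3)) = 2*(15 - 3*G) = 30 - 6*G)
√(N(31, 3) - 1*(-1244)) = √((30 - 6*31) - 1*(-1244)) = √((30 - 186) + 1244) = √(-156 + 1244) = √1088 = 8*√17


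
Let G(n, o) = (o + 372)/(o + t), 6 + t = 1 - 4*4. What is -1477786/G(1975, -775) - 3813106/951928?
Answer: -559885625161243/191813492 ≈ -2.9189e+6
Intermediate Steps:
t = -21 (t = -6 + (1 - 4*4) = -6 + (1 - 16) = -6 - 15 = -21)
G(n, o) = (372 + o)/(-21 + o) (G(n, o) = (o + 372)/(o - 21) = (372 + o)/(-21 + o))
-1477786/G(1975, -775) - 3813106/951928 = -1477786*(-21 - 775)/(372 - 775) - 3813106/951928 = -1477786/(-403/(-796)) - 3813106*1/951928 = -1477786/((-1/796*(-403))) - 1906553/475964 = -1477786/403/796 - 1906553/475964 = -1477786*796/403 - 1906553/475964 = -1176317656/403 - 1906553/475964 = -559885625161243/191813492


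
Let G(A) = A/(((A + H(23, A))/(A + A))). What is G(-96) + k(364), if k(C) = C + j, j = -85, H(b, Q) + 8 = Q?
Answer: 4671/25 ≈ 186.84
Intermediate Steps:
H(b, Q) = -8 + Q
G(A) = 2*A**2/(-8 + 2*A) (G(A) = A/(((A + (-8 + A))/(A + A))) = A/(((-8 + 2*A)/((2*A)))) = A/(((-8 + 2*A)*(1/(2*A)))) = A/(((-8 + 2*A)/(2*A))) = A*(2*A/(-8 + 2*A)) = 2*A**2/(-8 + 2*A))
k(C) = -85 + C (k(C) = C - 85 = -85 + C)
G(-96) + k(364) = (-96)**2/(-4 - 96) + (-85 + 364) = 9216/(-100) + 279 = 9216*(-1/100) + 279 = -2304/25 + 279 = 4671/25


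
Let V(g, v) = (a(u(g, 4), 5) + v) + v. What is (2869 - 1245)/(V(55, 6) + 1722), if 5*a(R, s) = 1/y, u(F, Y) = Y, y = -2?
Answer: 2320/2477 ≈ 0.93662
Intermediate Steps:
a(R, s) = -1/10 (a(R, s) = (1/5)/(-2) = (1/5)*(-1/2) = -1/10)
V(g, v) = -1/10 + 2*v (V(g, v) = (-1/10 + v) + v = -1/10 + 2*v)
(2869 - 1245)/(V(55, 6) + 1722) = (2869 - 1245)/((-1/10 + 2*6) + 1722) = 1624/((-1/10 + 12) + 1722) = 1624/(119/10 + 1722) = 1624/(17339/10) = 1624*(10/17339) = 2320/2477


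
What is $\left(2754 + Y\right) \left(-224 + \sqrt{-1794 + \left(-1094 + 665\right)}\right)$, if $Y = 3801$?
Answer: $-1468320 + 19665 i \sqrt{247} \approx -1.4683 \cdot 10^{6} + 3.0906 \cdot 10^{5} i$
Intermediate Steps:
$\left(2754 + Y\right) \left(-224 + \sqrt{-1794 + \left(-1094 + 665\right)}\right) = \left(2754 + 3801\right) \left(-224 + \sqrt{-1794 + \left(-1094 + 665\right)}\right) = 6555 \left(-224 + \sqrt{-1794 - 429}\right) = 6555 \left(-224 + \sqrt{-2223}\right) = 6555 \left(-224 + 3 i \sqrt{247}\right) = -1468320 + 19665 i \sqrt{247}$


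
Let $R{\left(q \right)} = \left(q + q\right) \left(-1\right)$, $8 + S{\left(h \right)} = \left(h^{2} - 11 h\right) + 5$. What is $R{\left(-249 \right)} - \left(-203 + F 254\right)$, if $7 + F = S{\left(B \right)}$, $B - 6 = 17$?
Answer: $-66863$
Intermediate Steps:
$B = 23$ ($B = 6 + 17 = 23$)
$S{\left(h \right)} = -3 + h^{2} - 11 h$ ($S{\left(h \right)} = -8 + \left(\left(h^{2} - 11 h\right) + 5\right) = -8 + \left(5 + h^{2} - 11 h\right) = -3 + h^{2} - 11 h$)
$F = 266$ ($F = -7 - \left(256 - 529\right) = -7 - -273 = -7 + 273 = 266$)
$R{\left(q \right)} = - 2 q$ ($R{\left(q \right)} = 2 q \left(-1\right) = - 2 q$)
$R{\left(-249 \right)} - \left(-203 + F 254\right) = \left(-2\right) \left(-249\right) - \left(-203 + 266 \cdot 254\right) = 498 - \left(-203 + 67564\right) = 498 - 67361 = -66863$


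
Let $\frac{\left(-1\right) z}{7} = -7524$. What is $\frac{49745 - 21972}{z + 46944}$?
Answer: $\frac{27773}{99612} \approx 0.27881$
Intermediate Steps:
$z = 52668$ ($z = \left(-7\right) \left(-7524\right) = 52668$)
$\frac{49745 - 21972}{z + 46944} = \frac{49745 - 21972}{52668 + 46944} = \frac{27773}{99612}$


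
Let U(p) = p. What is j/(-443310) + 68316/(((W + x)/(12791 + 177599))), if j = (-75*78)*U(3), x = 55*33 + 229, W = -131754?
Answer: -2745709747959/27381781 ≈ -1.0028e+5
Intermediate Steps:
x = 2044 (x = 1815 + 229 = 2044)
j = -17550 (j = -75*78*3 = -5850*3 = -17550)
j/(-443310) + 68316/(((W + x)/(12791 + 177599))) = -17550/(-443310) + 68316/(((-131754 + 2044)/(12791 + 177599))) = -17550*(-1/443310) + 68316/((-129710/190390)) = 585/14777 + 68316/((-129710*1/190390)) = 585/14777 + 68316/(-12971/19039) = 585/14777 + 68316*(-19039/12971) = 585/14777 - 1300668324/12971 = -2745709747959/27381781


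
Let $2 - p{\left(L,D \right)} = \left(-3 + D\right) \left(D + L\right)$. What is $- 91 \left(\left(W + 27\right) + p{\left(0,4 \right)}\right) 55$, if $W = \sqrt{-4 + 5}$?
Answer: $-130130$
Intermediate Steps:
$W = 1$ ($W = \sqrt{1} = 1$)
$p{\left(L,D \right)} = 2 - \left(-3 + D\right) \left(D + L\right)$
$- 91 \left(\left(W + 27\right) + p{\left(0,4 \right)}\right) 55 = - 91 \left(\left(1 + 27\right) + \left(2 - 4^{2} + 3 \cdot 4 + 3 \cdot 0 - 4 \cdot 0\right)\right) 55 = - 91 \left(28 + \left(2 - 16 + 12 + 0 + 0\right)\right) 55 = - 91 \left(28 - 2\right) 55 = \left(-91\right) 26 \cdot 55 = \left(-2366\right) 55 = -130130$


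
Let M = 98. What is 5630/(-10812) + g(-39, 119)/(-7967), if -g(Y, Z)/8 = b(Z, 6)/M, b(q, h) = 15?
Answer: -1098603785/2110410498 ≈ -0.52056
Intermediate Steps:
g(Y, Z) = -60/49 (g(Y, Z) = -120/98 = -8*15/98 = -60/49)
5630/(-10812) + g(-39, 119)/(-7967) = 5630/(-10812) - 60/49/(-7967) = 5630*(-1/10812) - 60/49*(-1/7967) = -2815/5406 + 60/390383 = -1098603785/2110410498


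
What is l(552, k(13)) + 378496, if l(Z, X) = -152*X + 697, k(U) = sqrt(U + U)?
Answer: 379193 - 152*sqrt(26) ≈ 3.7842e+5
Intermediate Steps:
k(U) = sqrt(2)*sqrt(U) (k(U) = sqrt(2*U) = sqrt(2)*sqrt(U))
l(Z, X) = 697 - 152*X
l(552, k(13)) + 378496 = (697 - 152*sqrt(2)*sqrt(13)) + 378496 = (697 - 152*sqrt(26)) + 378496 = 379193 - 152*sqrt(26)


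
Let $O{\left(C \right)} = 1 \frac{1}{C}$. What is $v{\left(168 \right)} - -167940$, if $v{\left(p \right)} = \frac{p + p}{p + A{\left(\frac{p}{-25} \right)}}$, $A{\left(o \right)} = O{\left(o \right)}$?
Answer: $\frac{4735796508}{28199} \approx 1.6794 \cdot 10^{5}$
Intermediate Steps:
$O{\left(C \right)} = \frac{1}{C}$
$A{\left(o \right)} = \frac{1}{o}$
$v{\left(p \right)} = \frac{2 p}{p - \frac{25}{p}}$ ($v{\left(p \right)} = \frac{p + p}{p + \frac{1}{p \frac{1}{-25}}} = \frac{2 p}{p + \frac{1}{p \left(- \frac{1}{25}\right)}} = \frac{2 p}{p + \frac{1}{\left(- \frac{1}{25}\right) p}} = \frac{2 p}{p - \frac{25}{p}}$)
$v{\left(168 \right)} - -167940 = \frac{2 \cdot 168^{2}}{-25 + 168^{2}} - -167940 = 2 \cdot 28224 \frac{1}{-25 + 28224} + 167940 = 2 \cdot 28224 \cdot \frac{1}{28199} + 167940 = \frac{56448}{28199} + 167940 = \frac{4735796508}{28199}$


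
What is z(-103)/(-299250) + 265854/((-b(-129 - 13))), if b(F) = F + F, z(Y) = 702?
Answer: 2209905837/2360750 ≈ 936.10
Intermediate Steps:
b(F) = 2*F
z(-103)/(-299250) + 265854/((-b(-129 - 13))) = 702/(-299250) + 265854/((-2*(-129 - 13))) = 702*(-1/299250) + 265854/((-2*(-142))) = -39/16625 + 265854/((-1*(-284))) = -39/16625 + 265854/284 = -39/16625 + 265854*(1/284) = -39/16625 + 132927/142 = 2209905837/2360750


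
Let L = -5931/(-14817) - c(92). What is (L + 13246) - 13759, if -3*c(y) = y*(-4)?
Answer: -9412742/14817 ≈ -635.27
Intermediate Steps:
c(y) = 4*y/3 (c(y) = -y*(-4)/3 = -(-4)*y/3 = 4*y/3)
L = -1811621/14817 (L = -5931/(-14817) - 4*92/3 = -5931*(-1/14817) - 1*368/3 = 1977/4939 - 368/3 = -1811621/14817 ≈ -122.27)
(L + 13246) - 13759 = (-1811621/14817 + 13246) - 13759 = 194454361/14817 - 13759 = -9412742/14817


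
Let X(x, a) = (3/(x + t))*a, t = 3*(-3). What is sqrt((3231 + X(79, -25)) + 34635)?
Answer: 3*sqrt(824614)/14 ≈ 194.59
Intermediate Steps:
t = -9
X(x, a) = 3*a/(-9 + x) (X(x, a) = (3/(x - 9))*a = (3/(-9 + x))*a = 3*a/(-9 + x))
sqrt((3231 + X(79, -25)) + 34635) = sqrt((3231 + 3*(-25)/(-9 + 79)) + 34635) = sqrt((3231 + 3*(-25)/70) + 34635) = sqrt((3231 + 3*(-25)*(1/70)) + 34635) = sqrt((3231 - 15/14) + 34635) = sqrt(45219/14 + 34635) = sqrt(530109/14) = 3*sqrt(824614)/14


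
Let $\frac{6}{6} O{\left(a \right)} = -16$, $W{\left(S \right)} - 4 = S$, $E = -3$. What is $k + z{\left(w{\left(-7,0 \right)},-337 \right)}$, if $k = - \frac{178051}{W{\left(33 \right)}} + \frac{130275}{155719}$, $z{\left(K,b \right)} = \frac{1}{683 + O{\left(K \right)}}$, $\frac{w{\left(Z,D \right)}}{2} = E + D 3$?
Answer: $- \frac{18489970268895}{3842989201} \approx -4811.4$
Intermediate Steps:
$W{\left(S \right)} = 4 + S$
$O{\left(a \right)} = -16$
$w{\left(Z,D \right)} = -6 + 6 D$ ($w{\left(Z,D \right)} = 2 \left(-3 + D 3\right) = 2 \left(-3 + 3 D\right) = -6 + 6 D$)
$z{\left(K,b \right)} = \frac{1}{667}$ ($z{\left(K,b \right)} = \frac{1}{683 - 16} = \frac{1}{667}$)
$k = - \frac{27721103494}{5761603}$ ($k = - \frac{178051}{4 + 33} + \frac{130275}{155719} = - \frac{178051}{37} + 130275 \cdot \frac{1}{155719} = \left(-178051\right) \frac{1}{37} + \frac{130275}{155719} = - \frac{178051}{37} + \frac{130275}{155719} = - \frac{27721103494}{5761603} \approx -4811.4$)
$k + z{\left(w{\left(-7,0 \right)},-337 \right)} = - \frac{27721103494}{5761603} + \frac{1}{667} = - \frac{18489970268895}{3842989201}$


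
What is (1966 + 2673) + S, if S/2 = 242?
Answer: 5123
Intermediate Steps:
S = 484 (S = 2*242 = 484)
(1966 + 2673) + S = (1966 + 2673) + 484 = 4639 + 484 = 5123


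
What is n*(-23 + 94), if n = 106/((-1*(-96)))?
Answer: 3763/48 ≈ 78.396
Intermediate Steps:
n = 53/48 (n = 106/96 = 106*(1/96) = 53/48 ≈ 1.1042)
n*(-23 + 94) = 53*(-23 + 94)/48 = (53/48)*71 = 3763/48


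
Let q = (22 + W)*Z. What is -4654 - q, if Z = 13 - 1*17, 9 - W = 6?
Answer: -4554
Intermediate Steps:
W = 3 (W = 9 - 1*6 = 9 - 6 = 3)
Z = -4 (Z = 13 - 17 = -4)
q = -100 (q = (22 + 3)*(-4) = 25*(-4) = -100)
-4654 - q = -4654 - 1*(-100) = -4654 + 100 = -4554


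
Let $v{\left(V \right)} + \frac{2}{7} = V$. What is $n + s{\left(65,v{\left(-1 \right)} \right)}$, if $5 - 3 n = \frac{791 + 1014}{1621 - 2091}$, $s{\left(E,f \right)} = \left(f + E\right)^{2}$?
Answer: $\frac{18711677}{4606} \approx 4062.5$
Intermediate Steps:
$v{\left(V \right)} = - \frac{2}{7} + V$
$s{\left(E,f \right)} = \left(E + f\right)^{2}$
$n = \frac{277}{94}$ ($n = \frac{5}{3} - \frac{\left(791 + 1014\right) \frac{1}{1621 - 2091}}{3} = \frac{5}{3} - \frac{1805 \frac{1}{-470}}{3} = \frac{5}{3} - \frac{1805 \left(- \frac{1}{470}\right)}{3} = \frac{5}{3} - - \frac{361}{282} = \frac{5}{3} + \frac{361}{282} = \frac{277}{94} \approx 2.9468$)
$n + s{\left(65,v{\left(-1 \right)} \right)} = \frac{277}{94} + \left(65 - \frac{9}{7}\right)^{2} = \frac{277}{94} + \left(\frac{446}{7}\right)^{2} = \frac{277}{94} + \frac{198916}{49} = \frac{18711677}{4606}$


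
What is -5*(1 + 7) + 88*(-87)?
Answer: -7696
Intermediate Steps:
-5*(1 + 7) + 88*(-87) = -5*8 - 7656 = -40 - 7656 = -7696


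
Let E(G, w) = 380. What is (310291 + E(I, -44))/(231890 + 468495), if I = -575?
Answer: 310671/700385 ≈ 0.44357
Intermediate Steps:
(310291 + E(I, -44))/(231890 + 468495) = (310291 + 380)/(231890 + 468495) = 310671/700385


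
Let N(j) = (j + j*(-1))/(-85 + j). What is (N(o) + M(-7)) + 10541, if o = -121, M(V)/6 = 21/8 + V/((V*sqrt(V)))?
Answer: 42227/4 - 6*I*sqrt(7)/7 ≈ 10557.0 - 2.2678*I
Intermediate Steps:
M(V) = 63/4 + 6/sqrt(V) (M(V) = 6*(21/8 + V/((V*sqrt(V)))) = 6*(21*(1/8) + V/(V**(3/2))) = 6*(21/8 + V/V**(3/2)) = 6*(21/8 + 1/sqrt(V)) = 63/4 + 6/sqrt(V))
N(j) = 0 (N(j) = (j - j)/(-85 + j) = 0/(-85 + j) = 0)
(N(o) + M(-7)) + 10541 = (0 + (63/4 + 6/sqrt(-7))) + 10541 = (0 + (63/4 + 6*(-I*sqrt(7)/7))) + 10541 = (0 + (63/4 - 6*I*sqrt(7)/7)) + 10541 = (63/4 - 6*I*sqrt(7)/7) + 10541 = 42227/4 - 6*I*sqrt(7)/7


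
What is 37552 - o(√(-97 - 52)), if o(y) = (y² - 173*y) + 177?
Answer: 37524 + 173*I*√149 ≈ 37524.0 + 2111.7*I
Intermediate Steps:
o(y) = 177 + y² - 173*y
37552 - o(√(-97 - 52)) = 37552 - (177 + (√(-97 - 52))² - 173*√(-97 - 52)) = 37552 - (177 + (√(-149))² - 173*I*√149) = 37552 - (177 + (I*√149)² - 173*I*√149) = 37552 - (177 - 149 - 173*I*√149) = 37552 - (28 - 173*I*√149) = 37552 + (-28 + 173*I*√149) = 37524 + 173*I*√149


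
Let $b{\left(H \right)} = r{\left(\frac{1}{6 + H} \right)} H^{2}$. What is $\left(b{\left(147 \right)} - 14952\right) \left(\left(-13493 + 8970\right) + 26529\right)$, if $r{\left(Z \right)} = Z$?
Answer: $- \frac{5540736698}{17} \approx -3.2593 \cdot 10^{8}$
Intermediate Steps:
$b{\left(H \right)} = \frac{H^{2}}{6 + H}$
$\left(b{\left(147 \right)} - 14952\right) \left(\left(-13493 + 8970\right) + 26529\right) = \left(\frac{147^{2}}{6 + 147} - 14952\right) \left(\left(-13493 + 8970\right) + 26529\right) = \left(\frac{21609}{153} - 14952\right) \left(-4523 + 26529\right) = \left(21609 \cdot \frac{1}{153} - 14952\right) 22006 = \left(\frac{2401}{17} - 14952\right) 22006 = \left(- \frac{251783}{17}\right) 22006 = - \frac{5540736698}{17}$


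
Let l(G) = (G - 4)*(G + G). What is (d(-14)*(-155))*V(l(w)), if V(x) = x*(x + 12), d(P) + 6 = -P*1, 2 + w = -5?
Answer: -31699360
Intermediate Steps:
w = -7 (w = -2 - 5 = -7)
l(G) = 2*G*(-4 + G) (l(G) = (-4 + G)*(2*G) = 2*G*(-4 + G))
d(P) = -6 - P (d(P) = -6 - P*1 = -6 - P)
V(x) = x*(12 + x)
(d(-14)*(-155))*V(l(w)) = ((-6 - 1*(-14))*(-155))*((2*(-7)*(-4 - 7))*(12 + 2*(-7)*(-4 - 7))) = ((-6 + 14)*(-155))*((2*(-7)*(-11))*(12 + 2*(-7)*(-11))) = (8*(-155))*(154*(12 + 154)) = -190960*166 = -1240*25564 = -31699360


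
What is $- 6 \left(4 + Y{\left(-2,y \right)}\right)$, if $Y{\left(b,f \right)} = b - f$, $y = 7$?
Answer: $30$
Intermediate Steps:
$- 6 \left(4 + Y{\left(-2,y \right)}\right) = - 6 \left(4 - 9\right) = \left(-6\right) \left(-5\right) = 30$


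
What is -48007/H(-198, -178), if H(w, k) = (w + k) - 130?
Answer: 48007/506 ≈ 94.875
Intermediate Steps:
H(w, k) = -130 + k + w (H(w, k) = (k + w) - 130 = -130 + k + w)
-48007/H(-198, -178) = -48007/(-130 - 178 - 198) = -48007/(-506) = -48007*(-1/506) = 48007/506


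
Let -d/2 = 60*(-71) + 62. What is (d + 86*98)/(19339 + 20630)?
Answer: 5608/13323 ≈ 0.42093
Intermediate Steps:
d = 8396 (d = -2*(60*(-71) + 62) = -2*(-4260 + 62) = -2*(-4198) = 8396)
(d + 86*98)/(19339 + 20630) = (8396 + 86*98)/(19339 + 20630) = (8396 + 8428)/39969 = 16824*(1/39969) = 5608/13323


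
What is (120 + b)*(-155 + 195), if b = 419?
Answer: 21560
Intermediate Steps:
(120 + b)*(-155 + 195) = (120 + 419)*(-155 + 195) = 539*40 = 21560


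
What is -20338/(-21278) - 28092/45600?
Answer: 13736301/40428200 ≈ 0.33977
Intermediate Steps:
-20338/(-21278) - 28092/45600 = -20338*(-1/21278) - 28092*1/45600 = 10169/10639 - 2341/3800 = 13736301/40428200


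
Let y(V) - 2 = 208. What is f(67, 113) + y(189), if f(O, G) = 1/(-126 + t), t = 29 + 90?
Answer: 1469/7 ≈ 209.86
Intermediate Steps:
t = 119
f(O, G) = -⅐ (f(O, G) = 1/(-126 + 119) = 1/(-7) = -⅐)
y(V) = 210 (y(V) = 2 + 208 = 210)
f(67, 113) + y(189) = -⅐ + 210 = 1469/7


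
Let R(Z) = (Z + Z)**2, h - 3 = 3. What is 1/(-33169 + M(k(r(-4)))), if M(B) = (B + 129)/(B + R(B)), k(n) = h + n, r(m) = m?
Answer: -18/596911 ≈ -3.0155e-5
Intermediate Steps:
h = 6 (h = 3 + 3 = 6)
R(Z) = 4*Z**2 (R(Z) = (2*Z)**2 = 4*Z**2)
k(n) = 6 + n
M(B) = (129 + B)/(B + 4*B**2) (M(B) = (B + 129)/(B + 4*B**2) = (129 + B)/(B + 4*B**2))
1/(-33169 + M(k(r(-4)))) = 1/(-33169 + (129 + (6 - 4))/((6 - 4)*(1 + 4*(6 - 4)))) = 1/(-33169 + (129 + 2)/(2*(1 + 4*2))) = 1/(-33169 + (1/2)*131/(1 + 8)) = 1/(-33169 + (1/2)*131/9) = 1/(-33169 + (1/2)*(1/9)*131) = 1/(-33169 + 131/18) = 1/(-596911/18) = -18/596911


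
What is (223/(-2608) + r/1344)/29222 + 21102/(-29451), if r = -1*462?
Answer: -1072157990631/1496326302784 ≈ -0.71653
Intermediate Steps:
r = -462
(223/(-2608) + r/1344)/29222 + 21102/(-29451) = (223/(-2608) - 462/1344)/29222 + 21102/(-29451) = (223*(-1/2608) - 462*1/1344)*(1/29222) + 21102*(-1/29451) = (-223/2608 - 11/32)*(1/29222) - 7034/9817 = -2239/5216*1/29222 - 7034/9817 = -2239/152421952 - 7034/9817 = -1072157990631/1496326302784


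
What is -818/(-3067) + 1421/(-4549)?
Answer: -637125/13951783 ≈ -0.045666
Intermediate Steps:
-818/(-3067) + 1421/(-4549) = -818*(-1/3067) + 1421*(-1/4549) = 818/3067 - 1421/4549 = -637125/13951783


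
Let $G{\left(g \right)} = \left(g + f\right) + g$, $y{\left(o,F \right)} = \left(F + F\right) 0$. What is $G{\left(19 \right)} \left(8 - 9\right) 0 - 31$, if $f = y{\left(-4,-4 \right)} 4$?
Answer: $-31$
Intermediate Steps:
$y{\left(o,F \right)} = 0$ ($y{\left(o,F \right)} = 2 F 0 = 0$)
$f = 0$ ($f = 0 \cdot 4 = 0$)
$G{\left(g \right)} = 2 g$ ($G{\left(g \right)} = \left(g + 0\right) + g = g + g = 2 g$)
$G{\left(19 \right)} \left(8 - 9\right) 0 - 31 = 2 \cdot 19 \left(8 - 9\right) 0 - 31 = 38 \left(\left(-1\right) 0\right) - 31 = 38 \cdot 0 - 31 = 0 - 31 = -31$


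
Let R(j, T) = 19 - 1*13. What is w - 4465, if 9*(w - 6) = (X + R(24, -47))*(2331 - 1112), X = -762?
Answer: -106855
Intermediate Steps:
R(j, T) = 6 (R(j, T) = 19 - 13 = 6)
w = -102390 (w = 6 + ((-762 + 6)*(2331 - 1112))/9 = 6 + (-756*1219)/9 = 6 + (⅑)*(-921564) = 6 - 102396 = -102390)
w - 4465 = -102390 - 4465 = -106855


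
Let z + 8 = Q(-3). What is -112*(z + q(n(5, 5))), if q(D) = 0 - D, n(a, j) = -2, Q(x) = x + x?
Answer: 1344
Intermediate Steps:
Q(x) = 2*x
z = -14 (z = -8 + 2*(-3) = -8 - 6 = -14)
q(D) = -D
-112*(z + q(n(5, 5))) = -112*(-14 - 1*(-2)) = -112*(-14 + 2) = -112*(-12) = 1344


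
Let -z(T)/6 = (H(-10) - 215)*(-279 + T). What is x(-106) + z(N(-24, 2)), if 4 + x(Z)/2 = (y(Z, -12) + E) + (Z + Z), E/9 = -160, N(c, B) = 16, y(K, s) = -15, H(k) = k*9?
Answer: -484632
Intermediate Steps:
H(k) = 9*k
E = -1440 (E = 9*(-160) = -1440)
z(T) = -510570 + 1830*T (z(T) = -6*(9*(-10) - 215)*(-279 + T) = -6*(-90 - 215)*(-279 + T) = -(-1830)*(-279 + T) = -6*(85095 - 305*T) = -510570 + 1830*T)
x(Z) = -2918 + 4*Z (x(Z) = -8 + 2*((-15 - 1440) + (Z + Z)) = -8 + 2*(-1455 + 2*Z) = -8 + (-2910 + 4*Z) = -2918 + 4*Z)
x(-106) + z(N(-24, 2)) = (-2918 + 4*(-106)) + (-510570 + 1830*16) = (-2918 - 424) + (-510570 + 29280) = -3342 - 481290 = -484632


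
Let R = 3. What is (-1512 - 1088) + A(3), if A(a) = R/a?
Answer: -2599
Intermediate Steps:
A(a) = 3/a
(-1512 - 1088) + A(3) = (-1512 - 1088) + 3/3 = -2600 + 3*(⅓) = -2600 + 1 = -2599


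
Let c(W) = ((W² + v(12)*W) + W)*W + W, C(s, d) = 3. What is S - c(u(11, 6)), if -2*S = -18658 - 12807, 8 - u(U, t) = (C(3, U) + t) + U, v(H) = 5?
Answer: 33217/2 ≈ 16609.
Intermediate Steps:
u(U, t) = 5 - U - t (u(U, t) = 8 - ((3 + t) + U) = 8 - (3 + U + t) = 8 + (-3 - U - t) = 5 - U - t)
S = 31465/2 (S = -(-18658 - 12807)/2 = -½*(-31465) = 31465/2 ≈ 15733.)
c(W) = W + W*(W² + 6*W) (c(W) = ((W² + 5*W) + W)*W + W = (W² + 6*W)*W + W = W*(W² + 6*W) + W = W + W*(W² + 6*W))
S - c(u(11, 6)) = 31465/2 - (5 - 1*11 - 1*6)*(1 + (5 - 1*11 - 1*6)² + 6*(5 - 1*11 - 1*6)) = 31465/2 - (5 - 11 - 6)*(1 + (5 - 11 - 6)² + 6*(5 - 11 - 6)) = 31465/2 - (-12)*(1 + (-12)² + 6*(-12)) = 31465/2 - (-12)*(1 + 144 - 72) = 31465/2 - (-12)*73 = 31465/2 - 1*(-876) = 31465/2 + 876 = 33217/2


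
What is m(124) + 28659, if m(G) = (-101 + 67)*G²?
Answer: -494125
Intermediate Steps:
m(G) = -34*G²
m(124) + 28659 = -34*124² + 28659 = -34*15376 + 28659 = -522784 + 28659 = -494125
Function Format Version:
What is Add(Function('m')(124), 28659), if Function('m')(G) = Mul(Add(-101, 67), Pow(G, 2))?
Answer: -494125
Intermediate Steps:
Function('m')(G) = Mul(-34, Pow(G, 2))
Add(Function('m')(124), 28659) = Add(Mul(-34, Pow(124, 2)), 28659) = Add(Mul(-34, 15376), 28659) = Add(-522784, 28659) = -494125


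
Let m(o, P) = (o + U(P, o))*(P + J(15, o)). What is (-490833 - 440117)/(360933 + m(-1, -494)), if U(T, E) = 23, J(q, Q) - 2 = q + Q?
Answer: -930950/350417 ≈ -2.6567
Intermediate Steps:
J(q, Q) = 2 + Q + q (J(q, Q) = 2 + (q + Q) = 2 + (Q + q) = 2 + Q + q)
m(o, P) = (23 + o)*(17 + P + o) (m(o, P) = (o + 23)*(P + (2 + o + 15)) = (23 + o)*(P + (17 + o)) = (23 + o)*(17 + P + o))
(-490833 - 440117)/(360933 + m(-1, -494)) = (-490833 - 440117)/(360933 + (391 + (-1)² + 23*(-494) + 40*(-1) - 494*(-1))) = -930950/(360933 + (391 + 1 - 11362 - 40 + 494)) = -930950/(360933 - 10516) = -930950/350417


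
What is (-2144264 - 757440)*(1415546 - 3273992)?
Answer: 5392660191984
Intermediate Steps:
(-2144264 - 757440)*(1415546 - 3273992) = -2901704*(-1858446) = 5392660191984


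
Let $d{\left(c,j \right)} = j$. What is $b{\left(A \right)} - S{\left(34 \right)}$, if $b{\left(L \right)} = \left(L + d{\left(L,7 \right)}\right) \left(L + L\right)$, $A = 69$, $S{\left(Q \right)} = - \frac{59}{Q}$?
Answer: $\frac{356651}{34} \approx 10490.0$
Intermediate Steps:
$b{\left(L \right)} = 2 L \left(7 + L\right)$ ($b{\left(L \right)} = \left(L + 7\right) \left(L + L\right) = \left(7 + L\right) 2 L = 2 L \left(7 + L\right)$)
$b{\left(A \right)} - S{\left(34 \right)} = 2 \cdot 69 \left(7 + 69\right) - - \frac{59}{34} = 2 \cdot 69 \cdot 76 - \left(-59\right) \frac{1}{34} = 10488 - - \frac{59}{34} = 10488 + \frac{59}{34} = \frac{356651}{34}$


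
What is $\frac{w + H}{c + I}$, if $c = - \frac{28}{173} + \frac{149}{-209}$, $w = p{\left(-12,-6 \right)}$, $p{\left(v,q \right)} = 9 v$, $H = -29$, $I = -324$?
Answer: $\frac{4953509}{11746497} \approx 0.4217$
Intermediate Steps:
$w = -108$ ($w = 9 \left(-12\right) = -108$)
$c = - \frac{31629}{36157}$ ($c = \left(-28\right) \frac{1}{173} + 149 \left(- \frac{1}{209}\right) = - \frac{28}{173} - \frac{149}{209} = - \frac{31629}{36157} \approx -0.87477$)
$\frac{w + H}{c + I} = \frac{-108 - 29}{- \frac{31629}{36157} - 324} = - \frac{137}{- \frac{11746497}{36157}} = \left(-137\right) \left(- \frac{36157}{11746497}\right) = \frac{4953509}{11746497}$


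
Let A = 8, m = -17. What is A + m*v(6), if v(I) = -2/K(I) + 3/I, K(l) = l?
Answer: 31/6 ≈ 5.1667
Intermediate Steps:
v(I) = 1/I (v(I) = -2/I + 3/I = 1/I)
A + m*v(6) = 8 - 17/6 = 31/6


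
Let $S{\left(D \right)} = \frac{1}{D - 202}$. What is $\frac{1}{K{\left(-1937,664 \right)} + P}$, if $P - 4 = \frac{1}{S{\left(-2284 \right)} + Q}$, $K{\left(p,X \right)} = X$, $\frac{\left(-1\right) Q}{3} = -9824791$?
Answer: $\frac{73273291277}{48946558575522} \approx 0.001497$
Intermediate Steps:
$Q = 29474373$ ($Q = \left(-3\right) \left(-9824791\right) = 29474373$)
$S{\left(D \right)} = \frac{1}{-202 + D}$
$P = \frac{293093167594}{73273291277}$ ($P = 4 + \frac{1}{\frac{1}{-202 - 2284} + 29474373} = 4 + \frac{1}{\frac{1}{-2486} + 29474373} = 4 + \frac{1}{- \frac{1}{2486} + 29474373} = 4 + \frac{1}{\frac{73273291277}{2486}} = 4 + \frac{2486}{73273291277} = \frac{293093167594}{73273291277} \approx 4.0$)
$\frac{1}{K{\left(-1937,664 \right)} + P} = \frac{1}{664 + \frac{293093167594}{73273291277}} = \frac{1}{\frac{48946558575522}{73273291277}} = \frac{73273291277}{48946558575522}$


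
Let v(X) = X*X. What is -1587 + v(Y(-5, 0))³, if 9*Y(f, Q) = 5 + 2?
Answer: -843279218/531441 ≈ -1586.8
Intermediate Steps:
Y(f, Q) = 7/9 (Y(f, Q) = (5 + 2)/9 = (⅑)*7 = 7/9)
v(X) = X²
-1587 + v(Y(-5, 0))³ = -1587 + ((7/9)²)³ = -1587 + (49/81)³ = -1587 + 117649/531441 = -843279218/531441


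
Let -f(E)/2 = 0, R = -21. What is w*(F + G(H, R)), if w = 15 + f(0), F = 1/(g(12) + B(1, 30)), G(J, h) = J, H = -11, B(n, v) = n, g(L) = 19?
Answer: -657/4 ≈ -164.25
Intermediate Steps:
f(E) = 0 (f(E) = -2*0 = 0)
F = 1/20 (F = 1/(19 + 1) = 1/20 ≈ 0.050000)
w = 15 (w = 15 + 0 = 15)
w*(F + G(H, R)) = 15*(1/20 - 11) = 15*(-219/20) = -657/4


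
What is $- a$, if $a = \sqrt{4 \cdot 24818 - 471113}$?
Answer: $- i \sqrt{371841} \approx - 609.79 i$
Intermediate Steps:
$a = i \sqrt{371841}$ ($a = \sqrt{99272 - 471113} = \sqrt{-371841} = i \sqrt{371841} \approx 609.79 i$)
$- a = - i \sqrt{371841}$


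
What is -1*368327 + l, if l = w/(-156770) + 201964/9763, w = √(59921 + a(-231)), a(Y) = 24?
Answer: -3595774537/9763 - √59945/156770 ≈ -3.6831e+5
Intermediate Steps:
w = √59945 (w = √(59921 + 24) = √59945 ≈ 244.84)
l = 201964/9763 - √59945/156770 (l = √59945/(-156770) + 201964/9763 = √59945*(-1/156770) + 201964*(1/9763) = -√59945/156770 + 201964/9763 = 201964/9763 - √59945/156770 ≈ 20.685)
-1*368327 + l = -1*368327 + (201964/9763 - √59945/156770) = -368327 + (201964/9763 - √59945/156770) = -3595774537/9763 - √59945/156770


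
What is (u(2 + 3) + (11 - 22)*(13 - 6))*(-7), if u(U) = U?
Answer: 504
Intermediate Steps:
(u(2 + 3) + (11 - 22)*(13 - 6))*(-7) = ((2 + 3) + (11 - 22)*(13 - 6))*(-7) = (5 - 11*7)*(-7) = (5 - 77)*(-7) = -72*(-7) = 504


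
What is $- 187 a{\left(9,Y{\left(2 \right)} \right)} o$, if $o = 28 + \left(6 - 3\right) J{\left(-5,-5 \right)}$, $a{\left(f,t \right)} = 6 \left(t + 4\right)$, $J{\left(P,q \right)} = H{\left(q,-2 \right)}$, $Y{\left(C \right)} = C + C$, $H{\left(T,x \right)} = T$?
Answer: $-116688$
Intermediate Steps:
$Y{\left(C \right)} = 2 C$
$J{\left(P,q \right)} = q$
$a{\left(f,t \right)} = 24 + 6 t$ ($a{\left(f,t \right)} = 6 \left(4 + t\right) = 24 + 6 t$)
$o = 13$ ($o = 28 + \left(6 - 3\right) \left(-5\right) = 28 + 3 \left(-5\right) = 28 - 15 = 13$)
$- 187 a{\left(9,Y{\left(2 \right)} \right)} o = - 187 \left(24 + 6 \cdot 2 \cdot 2\right) 13 = - 187 \left(24 + 6 \cdot 4\right) 13 = - 187 \left(24 + 24\right) 13 = \left(-187\right) 48 \cdot 13 = \left(-8976\right) 13 = -116688$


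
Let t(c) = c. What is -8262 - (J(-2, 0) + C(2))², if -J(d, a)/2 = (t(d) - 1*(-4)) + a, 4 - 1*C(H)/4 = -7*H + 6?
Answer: -10198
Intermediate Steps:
C(H) = -8 + 28*H (C(H) = 16 - 4*(-7*H + 6) = 16 - 4*(6 - 7*H) = 16 + (-24 + 28*H) = -8 + 28*H)
J(d, a) = -8 - 2*a - 2*d (J(d, a) = -2*((d - 1*(-4)) + a) = -2*((d + 4) + a) = -2*((4 + d) + a) = -2*(4 + a + d) = -8 - 2*a - 2*d)
-8262 - (J(-2, 0) + C(2))² = -8262 - ((-8 - 2*0 - 2*(-2)) + (-8 + 28*2))² = -8262 - ((-8 + 0 + 4) + (-8 + 56))² = -8262 - (-4 + 48)² = -8262 - 1*44² = -8262 - 1*1936 = -8262 - 1936 = -10198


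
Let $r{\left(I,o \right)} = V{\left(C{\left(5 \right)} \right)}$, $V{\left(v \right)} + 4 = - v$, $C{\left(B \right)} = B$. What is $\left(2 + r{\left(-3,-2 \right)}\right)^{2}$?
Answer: $49$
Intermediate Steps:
$V{\left(v \right)} = -4 - v$
$r{\left(I,o \right)} = -9$ ($r{\left(I,o \right)} = -4 - 5 = -9$)
$\left(2 + r{\left(-3,-2 \right)}\right)^{2} = \left(2 - 9\right)^{2} = \left(-7\right)^{2} = 49$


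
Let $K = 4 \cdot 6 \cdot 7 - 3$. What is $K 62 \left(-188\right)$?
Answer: $-1923240$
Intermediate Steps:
$K = 165$ ($K = 24 \cdot 7 - 3 = 168 - 3 = 165$)
$K 62 \left(-188\right) = 165 \cdot 62 \left(-188\right) = 10230 \left(-188\right) = -1923240$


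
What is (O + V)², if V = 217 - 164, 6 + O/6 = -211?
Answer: 1560001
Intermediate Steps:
O = -1302 (O = -36 + 6*(-211) = -36 - 1266 = -1302)
V = 53
(O + V)² = (-1302 + 53)² = (-1249)² = 1560001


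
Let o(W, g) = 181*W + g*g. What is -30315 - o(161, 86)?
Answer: -66852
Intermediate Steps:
o(W, g) = g**2 + 181*W (o(W, g) = 181*W + g**2 = g**2 + 181*W)
-30315 - o(161, 86) = -30315 - (86**2 + 181*161) = -30315 - (7396 + 29141) = -30315 - 1*36537 = -30315 - 36537 = -66852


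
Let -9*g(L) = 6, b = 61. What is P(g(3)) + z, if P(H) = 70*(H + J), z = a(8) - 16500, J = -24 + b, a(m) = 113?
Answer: -41531/3 ≈ -13844.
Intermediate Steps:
J = 37 (J = -24 + 61 = 37)
g(L) = -⅔ (g(L) = -⅑*6 = -⅔)
z = -16387 (z = 113 - 16500 = -16387)
P(H) = 2590 + 70*H (P(H) = 70*(H + 37) = 70*(37 + H) = 2590 + 70*H)
P(g(3)) + z = (2590 + 70*(-⅔)) - 16387 = (2590 - 140/3) - 16387 = 7630/3 - 16387 = -41531/3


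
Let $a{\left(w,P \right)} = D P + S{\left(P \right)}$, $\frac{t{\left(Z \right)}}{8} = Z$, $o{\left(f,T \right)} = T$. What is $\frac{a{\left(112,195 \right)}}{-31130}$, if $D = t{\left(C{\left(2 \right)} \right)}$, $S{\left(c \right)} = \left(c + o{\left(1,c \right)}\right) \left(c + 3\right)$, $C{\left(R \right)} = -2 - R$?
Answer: $- \frac{7098}{3113} \approx -2.2801$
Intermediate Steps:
$t{\left(Z \right)} = 8 Z$
$S{\left(c \right)} = 2 c \left(3 + c\right)$ ($S{\left(c \right)} = \left(c + c\right) \left(c + 3\right) = 2 c \left(3 + c\right)$)
$D = -32$ ($D = 8 \left(-2 - 2\right) = 8 \left(-4\right) = -32$)
$a{\left(w,P \right)} = - 32 P + 2 P \left(3 + P\right)$
$\frac{a{\left(112,195 \right)}}{-31130} = \frac{2 \cdot 195 \left(-13 + 195\right)}{-31130} = 2 \cdot 195 \cdot 182 \left(- \frac{1}{31130}\right) = 70980 \left(- \frac{1}{31130}\right) = - \frac{7098}{3113}$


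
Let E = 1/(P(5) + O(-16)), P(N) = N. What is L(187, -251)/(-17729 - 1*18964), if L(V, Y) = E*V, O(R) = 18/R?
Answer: -1496/1137483 ≈ -0.0013152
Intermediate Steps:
E = 8/31 (E = 1/(5 + 18/(-16)) = 1/(5 + 18*(-1/16)) = 1/(5 - 9/8) = 1/(31/8) = 8/31 ≈ 0.25806)
L(V, Y) = 8*V/31
L(187, -251)/(-17729 - 1*18964) = ((8/31)*187)/(-17729 - 1*18964) = 1496/(31*(-17729 - 18964)) = (1496/31)/(-36693) = (1496/31)*(-1/36693) = -1496/1137483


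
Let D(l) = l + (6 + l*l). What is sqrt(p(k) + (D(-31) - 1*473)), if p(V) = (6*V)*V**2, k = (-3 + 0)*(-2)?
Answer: sqrt(1759) ≈ 41.940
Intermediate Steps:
k = 6 (k = -3*(-2) = 6)
D(l) = 6 + l + l**2 (D(l) = l + (6 + l**2) = 6 + l + l**2)
p(V) = 6*V**3
sqrt(p(k) + (D(-31) - 1*473)) = sqrt(6*6**3 + ((6 - 31 + (-31)**2) - 1*473)) = sqrt(6*216 + ((6 - 31 + 961) - 473)) = sqrt(1296 + (936 - 473)) = sqrt(1296 + 463) = sqrt(1759)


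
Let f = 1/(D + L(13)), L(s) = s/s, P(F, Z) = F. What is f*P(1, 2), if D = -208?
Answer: -1/207 ≈ -0.0048309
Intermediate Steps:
L(s) = 1
f = -1/207 (f = 1/(-208 + 1) = 1/(-207) = -1/207 ≈ -0.0048309)
f*P(1, 2) = -1/207*1 = -1/207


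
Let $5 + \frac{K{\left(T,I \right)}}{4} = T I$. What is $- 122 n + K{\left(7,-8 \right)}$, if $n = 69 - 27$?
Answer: $-5368$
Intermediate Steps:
$n = 42$ ($n = 69 - 27 = 42$)
$K{\left(T,I \right)} = -20 + 4 I T$ ($K{\left(T,I \right)} = -20 + 4 T I = -20 + 4 I T$)
$- 122 n + K{\left(7,-8 \right)} = \left(-122\right) 42 + \left(-20 + 4 \left(-8\right) 7\right) = -5124 - 244 = -5368$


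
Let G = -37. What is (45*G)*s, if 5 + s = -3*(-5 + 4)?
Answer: 3330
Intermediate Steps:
s = -2 (s = -5 - 3*(-5 + 4) = -5 - 3*(-1) = -5 + 3 = -2)
(45*G)*s = (45*(-37))*(-2) = -1665*(-2) = 3330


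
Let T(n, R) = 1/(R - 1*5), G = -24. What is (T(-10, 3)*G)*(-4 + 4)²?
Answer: 0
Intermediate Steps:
T(n, R) = 1/(-5 + R) (T(n, R) = 1/(R - 5) = 1/(-5 + R))
(T(-10, 3)*G)*(-4 + 4)² = (-24/(-5 + 3))*(-4 + 4)² = (-24/(-2))*0² = -½*(-24)*0 = 12*0 = 0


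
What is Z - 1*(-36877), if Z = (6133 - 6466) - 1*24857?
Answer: 11687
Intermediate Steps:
Z = -25190 (Z = -333 - 24857 = -25190)
Z - 1*(-36877) = -25190 - 1*(-36877) = -25190 + 36877 = 11687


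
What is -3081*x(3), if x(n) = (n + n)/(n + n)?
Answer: -3081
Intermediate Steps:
x(n) = 1 (x(n) = (2*n)/((2*n)) = (2*n)*(1/(2*n)) = 1)
-3081*x(3) = -3081*1 = -3081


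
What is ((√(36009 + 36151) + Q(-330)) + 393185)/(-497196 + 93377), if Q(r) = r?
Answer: -392855/403819 - 4*√4510/403819 ≈ -0.97351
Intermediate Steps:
((√(36009 + 36151) + Q(-330)) + 393185)/(-497196 + 93377) = ((√(36009 + 36151) - 330) + 393185)/(-497196 + 93377) = ((√72160 - 330) + 393185)/(-403819) = ((4*√4510 - 330) + 393185)*(-1/403819) = ((-330 + 4*√4510) + 393185)*(-1/403819) = (392855 + 4*√4510)*(-1/403819) = -392855/403819 - 4*√4510/403819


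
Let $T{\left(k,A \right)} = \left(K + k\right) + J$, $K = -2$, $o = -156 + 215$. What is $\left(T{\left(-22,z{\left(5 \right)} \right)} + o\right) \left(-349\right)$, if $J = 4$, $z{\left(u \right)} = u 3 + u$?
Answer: $-13611$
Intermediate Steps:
$z{\left(u \right)} = 4 u$ ($z{\left(u \right)} = 3 u + u = 4 u$)
$o = 59$
$T{\left(k,A \right)} = 2 + k$ ($T{\left(k,A \right)} = \left(-2 + k\right) + 4 = 2 + k$)
$\left(T{\left(-22,z{\left(5 \right)} \right)} + o\right) \left(-349\right) = \left(\left(2 - 22\right) + 59\right) \left(-349\right) = \left(-20 + 59\right) \left(-349\right) = 39 \left(-349\right) = -13611$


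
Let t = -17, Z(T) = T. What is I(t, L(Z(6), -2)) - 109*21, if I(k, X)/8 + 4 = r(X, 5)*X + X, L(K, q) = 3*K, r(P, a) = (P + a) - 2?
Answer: 847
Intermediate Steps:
r(P, a) = -2 + P + a
I(k, X) = -32 + 8*X + 8*X*(3 + X) (I(k, X) = -32 + 8*((-2 + X + 5)*X + X) = -32 + 8*((3 + X)*X + X) = -32 + 8*(X*(3 + X) + X) = -32 + 8*(X + X*(3 + X)) = -32 + (8*X + 8*X*(3 + X)) = -32 + 8*X + 8*X*(3 + X))
I(t, L(Z(6), -2)) - 109*21 = (-32 + 8*(3*6) + 8*(3*6)*(3 + 3*6)) - 109*21 = (-32 + 8*18 + 8*18*(3 + 18)) - 2289 = (-32 + 144 + 8*18*21) - 2289 = (-32 + 144 + 3024) - 2289 = 3136 - 2289 = 847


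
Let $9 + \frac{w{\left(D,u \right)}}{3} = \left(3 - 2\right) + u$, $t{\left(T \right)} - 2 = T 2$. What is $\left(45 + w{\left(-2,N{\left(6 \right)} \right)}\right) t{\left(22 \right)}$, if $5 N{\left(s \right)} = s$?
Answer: $\frac{5658}{5} \approx 1131.6$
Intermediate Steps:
$N{\left(s \right)} = \frac{s}{5}$
$t{\left(T \right)} = 2 + 2 T$ ($t{\left(T \right)} = 2 + T 2 = 2 + 2 T$)
$w{\left(D,u \right)} = -24 + 3 u$ ($w{\left(D,u \right)} = -27 + 3 \left(\left(3 - 2\right) + u\right) = -27 + 3 \left(1 + u\right) = -27 + \left(3 + 3 u\right) = -24 + 3 u$)
$\left(45 + w{\left(-2,N{\left(6 \right)} \right)}\right) t{\left(22 \right)} = \left(45 - \left(24 - 3 \cdot \frac{1}{5} \cdot 6\right)\right) \left(2 + 2 \cdot 22\right) = \left(45 + \left(-24 + 3 \cdot \frac{6}{5}\right)\right) \left(2 + 44\right) = \left(45 + \left(-24 + \frac{18}{5}\right)\right) 46 = \left(45 - \frac{102}{5}\right) 46 = \frac{123}{5} \cdot 46 = \frac{5658}{5}$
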